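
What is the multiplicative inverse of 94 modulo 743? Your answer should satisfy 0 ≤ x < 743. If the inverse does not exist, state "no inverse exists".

166

Apply the Euclidean algorithm to 743 and 94:
743 = 7×94 + 85
94 = 1×85 + 9
85 = 9×9 + 4
9 = 2×4 + 1
4 = 4×1 + 0
The gcd is 1. Working backward:
1 = 9 − 2·4
1 = −2·85 + 19·9
1 = 19·94 − 21·85
1 = −21·743 + 166·94
So 94·166 ≡ 1 (mod 743).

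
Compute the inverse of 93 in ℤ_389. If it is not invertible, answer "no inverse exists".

Apply the Euclidean algorithm to 389 and 93:
389 = 4*93 + 17
93 = 5*17 + 8
17 = 2*8 + 1
8 = 8*1 + 0
gcd = 1, so the inverse exists. Back-substitute:
1 = 17 − 2·8
1 = −2·93 + 11·17
1 = 11·389 − 46·93
So 93·(-46) ≡ 1 (mod 389), and -46 ≡ 343 (mod 389).

343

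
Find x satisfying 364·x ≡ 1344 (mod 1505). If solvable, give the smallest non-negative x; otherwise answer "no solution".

First find gcd(364, 1505):
1505 = 4·364 + 49
364 = 7·49 + 21
49 = 2·21 + 7
21 = 3·7 + 0
gcd = 7 and 7 | 1344, so solutions exist. Divide through by 7: 52x ≡ 192 (mod 215).
Now find 52⁻¹ mod 215:
215 = 4×52 + 7
52 = 7×7 + 3
7 = 2×3 + 1
3 = 3×1 + 0
Back-substitute:
1 = 7 − 2·3
1 = −2·52 + 15·7
1 = 15·215 − 62·52
So 52·(-62) ≡ 1 (mod 215), i.e. 52⁻¹ ≡ 153.
Then x ≡ 153·192 ≡ 136 (mod 215); the smallest non-negative solution is x = 136.

136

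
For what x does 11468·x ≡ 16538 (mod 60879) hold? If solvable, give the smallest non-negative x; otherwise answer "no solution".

4174

First find gcd(11468, 60879):
60879 = 5*11468 + 3539
11468 = 3*3539 + 851
3539 = 4*851 + 135
851 = 6*135 + 41
135 = 3*41 + 12
41 = 3*12 + 5
12 = 2*5 + 2
5 = 2*2 + 1
2 = 2*1 + 0
gcd = 1, so a unique solution mod 60879 exists.
Back-substitute for the Bézout coefficients:
1 = 5 − 2·2
1 = −2·12 + 5·5
1 = 5·41 − 17·12
1 = −17·135 + 56·41
1 = 56·851 − 353·135
1 = −353·3539 + 1468·851
1 = 1468·11468 − 4757·3539
1 = −4757·60879 + 25253·11468
So 11468·(25253) ≡ 1 (mod 60879), giving 11468⁻¹ ≡ 25253.
x ≡ 11468⁻¹·16538 ≡ 25253·16538 ≡ 4174 (mod 60879).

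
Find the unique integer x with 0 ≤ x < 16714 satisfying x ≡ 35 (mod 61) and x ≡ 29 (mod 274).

13455

Write x = 35 + 61·k. Then 61·k ≡ 29 − 35 ≡ 268 (mod 274).
Need 61⁻¹ mod 274. Extended Euclid on (274, 61):
274 = 4·61 + 30
61 = 2·30 + 1
30 = 30·1 + 0
Back-substitute:
1 = 61 − 2·30
1 = −2·274 + 9·61
61⁻¹ ≡ 9 (mod 274), so k ≡ 9·268 ≡ 220 (mod 274).
x = 35 + 61·220 = 13455.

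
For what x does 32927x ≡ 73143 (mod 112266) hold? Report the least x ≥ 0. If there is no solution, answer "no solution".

First find gcd(32927, 112266):
112266 = 3×32927 + 13485
32927 = 2×13485 + 5957
13485 = 2×5957 + 1571
5957 = 3×1571 + 1244
1571 = 1×1244 + 327
1244 = 3×327 + 263
327 = 1×263 + 64
263 = 4×64 + 7
64 = 9×7 + 1
7 = 7×1 + 0
gcd = 1, so a unique solution mod 112266 exists.
Back-substitute for the Bézout coefficients:
1 = 64 − 9·7
1 = −9·263 + 37·64
1 = 37·327 − 46·263
1 = −46·1244 + 175·327
1 = 175·1571 − 221·1244
1 = −221·5957 + 838·1571
1 = 838·13485 − 1897·5957
1 = −1897·32927 + 4632·13485
1 = 4632·112266 − 15793·32927
So 32927·(-15793) ≡ 1 (mod 112266), giving 32927⁻¹ ≡ 96473.
x ≡ 32927⁻¹·73143 ≡ 96473·73143 ≡ 69741 (mod 112266).

69741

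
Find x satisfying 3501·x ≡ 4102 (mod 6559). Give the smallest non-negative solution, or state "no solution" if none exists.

1736

First find gcd(3501, 6559):
6559 = 1·3501 + 3058
3501 = 1·3058 + 443
3058 = 6·443 + 400
443 = 1·400 + 43
400 = 9·43 + 13
43 = 3·13 + 4
13 = 3·4 + 1
4 = 4·1 + 0
gcd = 1, so a unique solution mod 6559 exists.
Back-substitute for the Bézout coefficients:
1 = 13 − 3·4
1 = −3·43 + 10·13
1 = 10·400 − 93·43
1 = −93·443 + 103·400
1 = 103·3058 − 711·443
1 = −711·3501 + 814·3058
1 = 814·6559 − 1525·3501
So 3501·(-1525) ≡ 1 (mod 6559), giving 3501⁻¹ ≡ 5034.
x ≡ 3501⁻¹·4102 ≡ 5034·4102 ≡ 1736 (mod 6559).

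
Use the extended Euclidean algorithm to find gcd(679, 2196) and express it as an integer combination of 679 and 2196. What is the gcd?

1

Euclidean algorithm:
2196 = 3×679 + 159
679 = 4×159 + 43
159 = 3×43 + 30
43 = 1×30 + 13
30 = 2×13 + 4
13 = 3×4 + 1
4 = 4×1 + 0
gcd(679, 2196) = 1.
Working backward:
1 = 13 − 3·4
1 = −3·30 + 7·13
1 = 7·43 − 10·30
1 = −10·159 + 37·43
1 = 37·679 − 158·159
1 = −158·2196 + 511·679
So 1 = (-158)·2196 + (511)·679.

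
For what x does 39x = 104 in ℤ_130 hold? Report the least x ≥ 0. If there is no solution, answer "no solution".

6

First find gcd(39, 130):
130 = 3×39 + 13
39 = 3×13 + 0
gcd = 13 and 13 | 104, so solutions exist. Divide through by 13: 3x ≡ 8 (mod 10).
Now find 3⁻¹ mod 10:
10 = 3*3 + 1
3 = 3*1 + 0
Back-substitute:
1 = 10 − 3·3
So 3·(-3) ≡ 1 (mod 10), i.e. 3⁻¹ ≡ 7.
Then x ≡ 7·8 ≡ 6 (mod 10); the smallest non-negative solution is x = 6.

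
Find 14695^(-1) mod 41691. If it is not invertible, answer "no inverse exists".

gcd(41691, 14695) by repeated division:
41691 = 2·14695 + 12301
14695 = 1·12301 + 2394
12301 = 5·2394 + 331
2394 = 7·331 + 77
331 = 4·77 + 23
77 = 3·23 + 8
23 = 2·8 + 7
8 = 1·7 + 1
7 = 7·1 + 0
The gcd is 1. Working backward:
1 = 8 − 7
1 = −23 + 3·8
1 = 3·77 − 10·23
1 = −10·331 + 43·77
1 = 43·2394 − 311·331
1 = −311·12301 + 1598·2394
1 = 1598·14695 − 1909·12301
1 = −1909·41691 + 5416·14695
So 14695·5416 ≡ 1 (mod 41691).

5416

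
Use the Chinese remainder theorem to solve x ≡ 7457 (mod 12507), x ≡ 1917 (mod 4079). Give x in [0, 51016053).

12977216

Write x = 7457 + 12507·k. Then 12507·k ≡ 1917 − 7457 ≡ 2618 (mod 4079).
Need 12507⁻¹ mod 4079. Extended Euclid on (4079, 270):
4079 = 15*270 + 29
270 = 9*29 + 9
29 = 3*9 + 2
9 = 4*2 + 1
2 = 2*1 + 0
Back-substitute:
1 = 9 − 4·2
1 = −4·29 + 13·9
1 = 13·270 − 121·29
1 = −121·4079 + 1828·270
12507⁻¹ ≡ 1828 (mod 4079), so k ≡ 1828·2618 ≡ 1037 (mod 4079).
x = 7457 + 12507·1037 = 12977216.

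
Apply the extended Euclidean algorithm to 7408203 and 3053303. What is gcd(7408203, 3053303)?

11

Repeated division:
7408203 = 2*3053303 + 1301597
3053303 = 2*1301597 + 450109
1301597 = 2*450109 + 401379
450109 = 1*401379 + 48730
401379 = 8*48730 + 11539
48730 = 4*11539 + 2574
11539 = 4*2574 + 1243
2574 = 2*1243 + 88
1243 = 14*88 + 11
88 = 8*11 + 0
gcd(7408203, 3053303) = 11.
Express as a combination:
11 = 1243 − 14·88
11 = −14·2574 + 29·1243
11 = 29·11539 − 130·2574
11 = −130·48730 + 549·11539
11 = 549·401379 − 4522·48730
11 = −4522·450109 + 5071·401379
11 = 5071·1301597 − 14664·450109
11 = −14664·3053303 + 34399·1301597
11 = 34399·7408203 − 83462·3053303
So 11 = (34399)·7408203 + (-83462)·3053303.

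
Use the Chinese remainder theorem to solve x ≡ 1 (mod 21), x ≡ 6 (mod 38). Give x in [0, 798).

Write x = 1 + 21·k. Then 21·k ≡ 6 − 1 ≡ 5 (mod 38).
Need 21⁻¹ mod 38. Extended Euclid on (38, 21):
38 = 1·21 + 17
21 = 1·17 + 4
17 = 4·4 + 1
4 = 4·1 + 0
Back-substitute:
1 = 17 − 4·4
1 = −4·21 + 5·17
1 = 5·38 − 9·21
21⁻¹ ≡ 29 (mod 38), so k ≡ 29·5 ≡ 31 (mod 38).
x = 1 + 21·31 = 652.

652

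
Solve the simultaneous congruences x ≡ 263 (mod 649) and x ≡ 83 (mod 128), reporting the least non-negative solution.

70355

Write x = 263 + 649·k. Then 649·k ≡ 83 − 263 ≡ 76 (mod 128).
Need 649⁻¹ mod 128. Extended Euclid on (128, 9):
128 = 14·9 + 2
9 = 4·2 + 1
2 = 2·1 + 0
Back-substitute:
1 = 9 − 4·2
1 = −4·128 + 57·9
649⁻¹ ≡ 57 (mod 128), so k ≡ 57·76 ≡ 108 (mod 128).
x = 263 + 649·108 = 70355.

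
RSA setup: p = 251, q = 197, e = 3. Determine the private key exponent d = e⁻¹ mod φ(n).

32667

φ(n) = (p−1)(q−1) = 250·196 = 49000.
Need d with 3·d ≡ 1 (mod 49000). Apply the extended Euclidean algorithm:
49000 = 16333*3 + 1
3 = 3*1 + 0
Back-substitute:
1 = 49000 − 16333·3
So 3·(-16333) ≡ 1 (mod 49000), hence d ≡ -16333 ≡ 32667 (mod 49000).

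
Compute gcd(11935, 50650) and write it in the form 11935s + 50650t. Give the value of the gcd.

Repeated division:
50650 = 4×11935 + 2910
11935 = 4×2910 + 295
2910 = 9×295 + 255
295 = 1×255 + 40
255 = 6×40 + 15
40 = 2×15 + 10
15 = 1×10 + 5
10 = 2×5 + 0
gcd(11935, 50650) = 5.
Express as a combination:
5 = 15 − 10
5 = −40 + 3·15
5 = 3·255 − 19·40
5 = −19·295 + 22·255
5 = 22·2910 − 217·295
5 = −217·11935 + 890·2910
5 = 890·50650 − 3777·11935
So 5 = (890)·50650 + (-3777)·11935.

5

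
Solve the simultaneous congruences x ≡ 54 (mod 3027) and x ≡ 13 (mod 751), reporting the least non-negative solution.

Write x = 54 + 3027·k. Then 3027·k ≡ 13 − 54 ≡ 710 (mod 751).
Need 3027⁻¹ mod 751. Extended Euclid on (751, 23):
751 = 32*23 + 15
23 = 1*15 + 8
15 = 1*8 + 7
8 = 1*7 + 1
7 = 7*1 + 0
Back-substitute:
1 = 8 − 7
1 = −15 + 2·8
1 = 2·23 − 3·15
1 = −3·751 + 98·23
3027⁻¹ ≡ 98 (mod 751), so k ≡ 98·710 ≡ 488 (mod 751).
x = 54 + 3027·488 = 1477230.

1477230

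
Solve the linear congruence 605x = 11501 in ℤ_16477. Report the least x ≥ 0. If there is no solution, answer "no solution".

First find gcd(605, 16477):
16477 = 27·605 + 142
605 = 4·142 + 37
142 = 3·37 + 31
37 = 1·31 + 6
31 = 5·6 + 1
6 = 6·1 + 0
gcd = 1, so a unique solution mod 16477 exists.
Back-substitute for the Bézout coefficients:
1 = 31 − 5·6
1 = −5·37 + 6·31
1 = 6·142 − 23·37
1 = −23·605 + 98·142
1 = 98·16477 − 2669·605
So 605·(-2669) ≡ 1 (mod 16477), giving 605⁻¹ ≡ 13808.
x ≡ 605⁻¹·11501 ≡ 13808·11501 ≡ 482 (mod 16477).

482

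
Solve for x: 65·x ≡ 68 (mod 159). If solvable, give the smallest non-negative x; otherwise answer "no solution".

94

First find gcd(65, 159):
159 = 2×65 + 29
65 = 2×29 + 7
29 = 4×7 + 1
7 = 7×1 + 0
gcd = 1, so a unique solution mod 159 exists.
Back-substitute for the Bézout coefficients:
1 = 29 − 4·7
1 = −4·65 + 9·29
1 = 9·159 − 22·65
So 65·(-22) ≡ 1 (mod 159), giving 65⁻¹ ≡ 137.
x ≡ 65⁻¹·68 ≡ 137·68 ≡ 94 (mod 159).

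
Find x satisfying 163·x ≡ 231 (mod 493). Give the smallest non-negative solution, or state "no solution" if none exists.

First find gcd(163, 493):
493 = 3×163 + 4
163 = 40×4 + 3
4 = 1×3 + 1
3 = 3×1 + 0
gcd = 1, so a unique solution mod 493 exists.
Back-substitute for the Bézout coefficients:
1 = 4 − 3
1 = −163 + 41·4
1 = 41·493 − 124·163
So 163·(-124) ≡ 1 (mod 493), giving 163⁻¹ ≡ 369.
x ≡ 163⁻¹·231 ≡ 369·231 ≡ 443 (mod 493).

443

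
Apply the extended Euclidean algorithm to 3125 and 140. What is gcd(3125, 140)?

5

Euclidean algorithm:
3125 = 22*140 + 45
140 = 3*45 + 5
45 = 9*5 + 0
gcd(3125, 140) = 5.
Express as a combination:
5 = 140 − 3·45
5 = −3·3125 + 67·140
So 5 = (-3)·3125 + (67)·140.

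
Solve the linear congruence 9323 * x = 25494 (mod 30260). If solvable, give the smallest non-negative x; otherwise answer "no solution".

16358

First find gcd(9323, 30260):
30260 = 3·9323 + 2291
9323 = 4·2291 + 159
2291 = 14·159 + 65
159 = 2·65 + 29
65 = 2·29 + 7
29 = 4·7 + 1
7 = 7·1 + 0
gcd = 1, so a unique solution mod 30260 exists.
Back-substitute for the Bézout coefficients:
1 = 29 − 4·7
1 = −4·65 + 9·29
1 = 9·159 − 22·65
1 = −22·2291 + 317·159
1 = 317·9323 − 1290·2291
1 = −1290·30260 + 4187·9323
So 9323·(4187) ≡ 1 (mod 30260), giving 9323⁻¹ ≡ 4187.
x ≡ 9323⁻¹·25494 ≡ 4187·25494 ≡ 16358 (mod 30260).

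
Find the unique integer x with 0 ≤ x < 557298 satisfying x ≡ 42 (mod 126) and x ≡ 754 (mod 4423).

Write x = 42 + 126·k. Then 126·k ≡ 754 − 42 ≡ 712 (mod 4423).
Need 126⁻¹ mod 4423. Extended Euclid on (4423, 126):
4423 = 35*126 + 13
126 = 9*13 + 9
13 = 1*9 + 4
9 = 2*4 + 1
4 = 4*1 + 0
Back-substitute:
1 = 9 − 2·4
1 = −2·13 + 3·9
1 = 3·126 − 29·13
1 = −29·4423 + 1018·126
126⁻¹ ≡ 1018 (mod 4423), so k ≡ 1018·712 ≡ 3867 (mod 4423).
x = 42 + 126·3867 = 487284.

487284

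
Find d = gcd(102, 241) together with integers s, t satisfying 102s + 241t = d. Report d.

1

Repeated division:
241 = 2·102 + 37
102 = 2·37 + 28
37 = 1·28 + 9
28 = 3·9 + 1
9 = 9·1 + 0
gcd(102, 241) = 1.
Working backward:
1 = 28 − 3·9
1 = −3·37 + 4·28
1 = 4·102 − 11·37
1 = −11·241 + 26·102
So 1 = (-11)·241 + (26)·102.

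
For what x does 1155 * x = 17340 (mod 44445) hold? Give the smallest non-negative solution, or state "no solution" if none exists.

2016

First find gcd(1155, 44445):
44445 = 38·1155 + 555
1155 = 2·555 + 45
555 = 12·45 + 15
45 = 3·15 + 0
gcd = 15 and 15 | 17340, so solutions exist. Divide through by 15: 77x ≡ 1156 (mod 2963).
Now find 77⁻¹ mod 2963:
2963 = 38·77 + 37
77 = 2·37 + 3
37 = 12·3 + 1
3 = 3·1 + 0
Back-substitute:
1 = 37 − 12·3
1 = −12·77 + 25·37
1 = 25·2963 − 962·77
So 77·(-962) ≡ 1 (mod 2963), i.e. 77⁻¹ ≡ 2001.
Then x ≡ 2001·1156 ≡ 2016 (mod 2963); the smallest non-negative solution is x = 2016.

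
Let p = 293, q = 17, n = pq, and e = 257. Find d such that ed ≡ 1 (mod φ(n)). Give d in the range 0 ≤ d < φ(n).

φ(n) = (p−1)(q−1) = 292·16 = 4672.
Need d with 257·d ≡ 1 (mod 4672). Apply the extended Euclidean algorithm:
4672 = 18·257 + 46
257 = 5·46 + 27
46 = 1·27 + 19
27 = 1·19 + 8
19 = 2·8 + 3
8 = 2·3 + 2
3 = 1·2 + 1
2 = 2·1 + 0
Back-substitute:
1 = 3 − 2
1 = −8 + 3·3
1 = 3·19 − 7·8
1 = −7·27 + 10·19
1 = 10·46 − 17·27
1 = −17·257 + 95·46
1 = 95·4672 − 1727·257
So 257·(-1727) ≡ 1 (mod 4672), hence d ≡ -1727 ≡ 2945 (mod 4672).

2945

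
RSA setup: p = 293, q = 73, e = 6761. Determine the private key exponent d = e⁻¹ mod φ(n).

12569

φ(n) = (p−1)(q−1) = 292·72 = 21024.
Need d with 6761·d ≡ 1 (mod 21024). Apply the extended Euclidean algorithm:
21024 = 3·6761 + 741
6761 = 9·741 + 92
741 = 8·92 + 5
92 = 18·5 + 2
5 = 2·2 + 1
2 = 2·1 + 0
Back-substitute:
1 = 5 − 2·2
1 = −2·92 + 37·5
1 = 37·741 − 298·92
1 = −298·6761 + 2719·741
1 = 2719·21024 − 8455·6761
So 6761·(-8455) ≡ 1 (mod 21024), hence d ≡ -8455 ≡ 12569 (mod 21024).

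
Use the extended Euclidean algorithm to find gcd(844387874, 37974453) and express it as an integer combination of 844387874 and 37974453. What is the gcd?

11

Apply Euclid's algorithm to 844387874 and 37974453:
844387874 = 22*37974453 + 8949908
37974453 = 4*8949908 + 2174821
8949908 = 4*2174821 + 250624
2174821 = 8*250624 + 169829
250624 = 1*169829 + 80795
169829 = 2*80795 + 8239
80795 = 9*8239 + 6644
8239 = 1*6644 + 1595
6644 = 4*1595 + 264
1595 = 6*264 + 11
264 = 24*11 + 0
gcd(844387874, 37974453) = 11.
Back-substituting:
11 = 1595 − 6·264
11 = −6·6644 + 25·1595
11 = 25·8239 − 31·6644
11 = −31·80795 + 304·8239
11 = 304·169829 − 639·80795
11 = −639·250624 + 943·169829
11 = 943·2174821 − 8183·250624
11 = −8183·8949908 + 33675·2174821
11 = 33675·37974453 − 142883·8949908
11 = −142883·844387874 + 3177101·37974453
So 11 = (-142883)·844387874 + (3177101)·37974453.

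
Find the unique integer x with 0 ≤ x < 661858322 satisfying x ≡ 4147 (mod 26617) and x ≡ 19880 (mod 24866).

Write x = 4147 + 26617·k. Then 26617·k ≡ 19880 − 4147 ≡ 15733 (mod 24866).
Need 26617⁻¹ mod 24866. Extended Euclid on (24866, 1751):
24866 = 14·1751 + 352
1751 = 4·352 + 343
352 = 1·343 + 9
343 = 38·9 + 1
9 = 9·1 + 0
Back-substitute:
1 = 343 − 38·9
1 = −38·352 + 39·343
1 = 39·1751 − 194·352
1 = −194·24866 + 2755·1751
26617⁻¹ ≡ 2755 (mod 24866), so k ≡ 2755·15733 ≡ 2977 (mod 24866).
x = 4147 + 26617·2977 = 79242956.

79242956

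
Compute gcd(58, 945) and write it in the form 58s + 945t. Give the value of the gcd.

Euclidean algorithm:
945 = 16·58 + 17
58 = 3·17 + 7
17 = 2·7 + 3
7 = 2·3 + 1
3 = 3·1 + 0
gcd(58, 945) = 1.
Working backward:
1 = 7 − 2·3
1 = −2·17 + 5·7
1 = 5·58 − 17·17
1 = −17·945 + 277·58
So 1 = (-17)·945 + (277)·58.

1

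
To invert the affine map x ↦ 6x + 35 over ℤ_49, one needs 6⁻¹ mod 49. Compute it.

41

gcd(49, 6) by repeated division:
49 = 8*6 + 1
6 = 6*1 + 0
The gcd is 1. Working backward:
1 = 49 − 8·6
Thus 6·(-8) ≡ 1 (mod 49); reducing, -8 mod 49 = 41.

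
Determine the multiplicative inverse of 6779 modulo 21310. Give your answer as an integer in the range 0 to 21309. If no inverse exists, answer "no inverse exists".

Apply the Euclidean algorithm to 21310 and 6779:
21310 = 3×6779 + 973
6779 = 6×973 + 941
973 = 1×941 + 32
941 = 29×32 + 13
32 = 2×13 + 6
13 = 2×6 + 1
6 = 6×1 + 0
gcd = 1, so the inverse exists. Back-substitute:
1 = 13 − 2·6
1 = −2·32 + 5·13
1 = 5·941 − 147·32
1 = −147·973 + 152·941
1 = 152·6779 − 1059·973
1 = −1059·21310 + 3329·6779
So 6779·3329 ≡ 1 (mod 21310).

3329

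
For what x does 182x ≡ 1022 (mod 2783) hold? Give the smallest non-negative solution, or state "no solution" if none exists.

1076

First find gcd(182, 2783):
2783 = 15×182 + 53
182 = 3×53 + 23
53 = 2×23 + 7
23 = 3×7 + 2
7 = 3×2 + 1
2 = 2×1 + 0
gcd = 1, so a unique solution mod 2783 exists.
Back-substitute for the Bézout coefficients:
1 = 7 − 3·2
1 = −3·23 + 10·7
1 = 10·53 − 23·23
1 = −23·182 + 79·53
1 = 79·2783 − 1208·182
So 182·(-1208) ≡ 1 (mod 2783), giving 182⁻¹ ≡ 1575.
x ≡ 182⁻¹·1022 ≡ 1575·1022 ≡ 1076 (mod 2783).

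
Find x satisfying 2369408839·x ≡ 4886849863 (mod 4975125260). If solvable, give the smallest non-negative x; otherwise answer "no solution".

236272277

First find gcd(2369408839, 4975125260):
4975125260 = 2×2369408839 + 236307582
2369408839 = 10×236307582 + 6333019
236307582 = 37×6333019 + 1985879
6333019 = 3×1985879 + 375382
1985879 = 5×375382 + 108969
375382 = 3×108969 + 48475
108969 = 2×48475 + 12019
48475 = 4×12019 + 399
12019 = 30×399 + 49
399 = 8×49 + 7
49 = 7×7 + 0
gcd = 7 and 7 | 4886849863, so solutions exist. Divide through by 7: 338486977x ≡ 698121409 (mod 710732180).
Now find 338486977⁻¹ mod 710732180:
710732180 = 2*338486977 + 33758226
338486977 = 10*33758226 + 904717
33758226 = 37*904717 + 283697
904717 = 3*283697 + 53626
283697 = 5*53626 + 15567
53626 = 3*15567 + 6925
15567 = 2*6925 + 1717
6925 = 4*1717 + 57
1717 = 30*57 + 7
57 = 8*7 + 1
7 = 7*1 + 0
Back-substitute:
1 = 57 − 8·7
1 = −8·1717 + 241·57
1 = 241·6925 − 972·1717
1 = −972·15567 + 2185·6925
1 = 2185·53626 − 7527·15567
1 = −7527·283697 + 39820·53626
1 = 39820·904717 − 126987·283697
1 = −126987·33758226 + 4738339·904717
1 = 4738339·338486977 − 47510377·33758226
1 = −47510377·710732180 + 99759093·338486977
So 338486977⁻¹ ≡ 99759093 (mod 710732180).
Then x ≡ 99759093·698121409 ≡ 236272277 (mod 710732180); the smallest non-negative solution is x = 236272277.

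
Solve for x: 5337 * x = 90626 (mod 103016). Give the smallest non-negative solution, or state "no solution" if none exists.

38274

First find gcd(5337, 103016):
103016 = 19*5337 + 1613
5337 = 3*1613 + 498
1613 = 3*498 + 119
498 = 4*119 + 22
119 = 5*22 + 9
22 = 2*9 + 4
9 = 2*4 + 1
4 = 4*1 + 0
gcd = 1, so a unique solution mod 103016 exists.
Back-substitute for the Bézout coefficients:
1 = 9 − 2·4
1 = −2·22 + 5·9
1 = 5·119 − 27·22
1 = −27·498 + 113·119
1 = 113·1613 − 366·498
1 = −366·5337 + 1211·1613
1 = 1211·103016 − 23375·5337
So 5337·(-23375) ≡ 1 (mod 103016), giving 5337⁻¹ ≡ 79641.
x ≡ 5337⁻¹·90626 ≡ 79641·90626 ≡ 38274 (mod 103016).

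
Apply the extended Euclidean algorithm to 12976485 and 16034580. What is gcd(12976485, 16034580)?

15

Euclidean algorithm:
16034580 = 1*12976485 + 3058095
12976485 = 4*3058095 + 744105
3058095 = 4*744105 + 81675
744105 = 9*81675 + 9030
81675 = 9*9030 + 405
9030 = 22*405 + 120
405 = 3*120 + 45
120 = 2*45 + 30
45 = 1*30 + 15
30 = 2*15 + 0
gcd(12976485, 16034580) = 15.
Back-substituting:
15 = 45 − 30
15 = −120 + 3·45
15 = 3·405 − 10·120
15 = −10·9030 + 223·405
15 = 223·81675 − 2017·9030
15 = −2017·744105 + 18376·81675
15 = 18376·3058095 − 75521·744105
15 = −75521·12976485 + 320460·3058095
15 = 320460·16034580 − 395981·12976485
So 15 = (320460)·16034580 + (-395981)·12976485.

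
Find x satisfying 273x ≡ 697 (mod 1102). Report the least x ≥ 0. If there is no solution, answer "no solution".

713

First find gcd(273, 1102):
1102 = 4*273 + 10
273 = 27*10 + 3
10 = 3*3 + 1
3 = 3*1 + 0
gcd = 1, so a unique solution mod 1102 exists.
Back-substitute for the Bézout coefficients:
1 = 10 − 3·3
1 = −3·273 + 82·10
1 = 82·1102 − 331·273
So 273·(-331) ≡ 1 (mod 1102), giving 273⁻¹ ≡ 771.
x ≡ 273⁻¹·697 ≡ 771·697 ≡ 713 (mod 1102).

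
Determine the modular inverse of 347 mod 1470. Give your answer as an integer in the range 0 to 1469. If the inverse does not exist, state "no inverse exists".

Apply the Euclidean algorithm to 1470 and 347:
1470 = 4*347 + 82
347 = 4*82 + 19
82 = 4*19 + 6
19 = 3*6 + 1
6 = 6*1 + 0
The gcd is 1. Working backward:
1 = 19 − 3·6
1 = −3·82 + 13·19
1 = 13·347 − 55·82
1 = −55·1470 + 233·347
So 347·233 ≡ 1 (mod 1470).

233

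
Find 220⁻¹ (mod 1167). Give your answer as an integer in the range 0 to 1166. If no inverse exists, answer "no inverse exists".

Apply the Euclidean algorithm to 1167 and 220:
1167 = 5*220 + 67
220 = 3*67 + 19
67 = 3*19 + 10
19 = 1*10 + 9
10 = 1*9 + 1
9 = 9*1 + 0
gcd = 1, so the inverse exists. Back-substitute:
1 = 10 − 9
1 = −19 + 2·10
1 = 2·67 − 7·19
1 = −7·220 + 23·67
1 = 23·1167 − 122·220
So 220·(-122) ≡ 1 (mod 1167), and -122 ≡ 1045 (mod 1167).

1045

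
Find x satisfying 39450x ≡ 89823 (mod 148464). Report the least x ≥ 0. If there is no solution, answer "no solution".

no solution

gcd(39450, 148464):
148464 = 3*39450 + 30114
39450 = 1*30114 + 9336
30114 = 3*9336 + 2106
9336 = 4*2106 + 912
2106 = 2*912 + 282
912 = 3*282 + 66
282 = 4*66 + 18
66 = 3*18 + 12
18 = 1*12 + 6
12 = 2*6 + 0
gcd = 6, but 6 ∤ 89823, so the congruence has no solution.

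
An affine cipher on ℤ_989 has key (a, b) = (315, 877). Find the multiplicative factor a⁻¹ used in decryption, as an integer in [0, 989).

Apply the Euclidean algorithm to 989 and 315:
989 = 3*315 + 44
315 = 7*44 + 7
44 = 6*7 + 2
7 = 3*2 + 1
2 = 2*1 + 0
Since gcd(315, 989) = 1, back-substitute to write 1 as a combination:
1 = 7 − 3·2
1 = −3·44 + 19·7
1 = 19·315 − 136·44
1 = −136·989 + 427·315
So 315·427 ≡ 1 (mod 989).

427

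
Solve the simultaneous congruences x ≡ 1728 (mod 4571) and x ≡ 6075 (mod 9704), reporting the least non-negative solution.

Write x = 1728 + 4571·k. Then 4571·k ≡ 6075 − 1728 ≡ 4347 (mod 9704).
Need 4571⁻¹ mod 9704. Extended Euclid on (9704, 4571):
9704 = 2·4571 + 562
4571 = 8·562 + 75
562 = 7·75 + 37
75 = 2·37 + 1
37 = 37·1 + 0
Back-substitute:
1 = 75 − 2·37
1 = −2·562 + 15·75
1 = 15·4571 − 122·562
1 = −122·9704 + 259·4571
4571⁻¹ ≡ 259 (mod 9704), so k ≡ 259·4347 ≡ 209 (mod 9704).
x = 1728 + 4571·209 = 957067.

957067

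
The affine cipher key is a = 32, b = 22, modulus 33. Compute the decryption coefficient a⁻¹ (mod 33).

Extended Euclidean algorithm:
33 = 1×32 + 1
32 = 32×1 + 0
The gcd is 1. Working backward:
1 = 33 − 32
Thus 32·(-1) ≡ 1 (mod 33); reducing, -1 mod 33 = 32.

32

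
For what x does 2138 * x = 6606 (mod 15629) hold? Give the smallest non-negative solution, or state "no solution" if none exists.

12094

First find gcd(2138, 15629):
15629 = 7*2138 + 663
2138 = 3*663 + 149
663 = 4*149 + 67
149 = 2*67 + 15
67 = 4*15 + 7
15 = 2*7 + 1
7 = 7*1 + 0
gcd = 1, so a unique solution mod 15629 exists.
Back-substitute for the Bézout coefficients:
1 = 15 − 2·7
1 = −2·67 + 9·15
1 = 9·149 − 20·67
1 = −20·663 + 89·149
1 = 89·2138 − 287·663
1 = −287·15629 + 2098·2138
So 2138·(2098) ≡ 1 (mod 15629), giving 2138⁻¹ ≡ 2098.
x ≡ 2138⁻¹·6606 ≡ 2098·6606 ≡ 12094 (mod 15629).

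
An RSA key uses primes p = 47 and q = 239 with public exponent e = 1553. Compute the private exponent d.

853

φ(n) = (p−1)(q−1) = 46·238 = 10948.
Need d with 1553·d ≡ 1 (mod 10948). Apply the extended Euclidean algorithm:
10948 = 7*1553 + 77
1553 = 20*77 + 13
77 = 5*13 + 12
13 = 1*12 + 1
12 = 12*1 + 0
Back-substitute:
1 = 13 − 12
1 = −77 + 6·13
1 = 6·1553 − 121·77
1 = −121·10948 + 853·1553
So 1553·853 ≡ 1 (mod 10948), hence d = 853.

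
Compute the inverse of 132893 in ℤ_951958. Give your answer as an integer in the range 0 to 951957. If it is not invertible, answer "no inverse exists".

Run Euclid on (951958, 132893):
951958 = 7*132893 + 21707
132893 = 6*21707 + 2651
21707 = 8*2651 + 499
2651 = 5*499 + 156
499 = 3*156 + 31
156 = 5*31 + 1
31 = 31*1 + 0
The gcd is 1. Working backward:
1 = 156 − 5·31
1 = −5·499 + 16·156
1 = 16·2651 − 85·499
1 = −85·21707 + 696·2651
1 = 696·132893 − 4261·21707
1 = −4261·951958 + 30523·132893
So 132893·30523 ≡ 1 (mod 951958).

30523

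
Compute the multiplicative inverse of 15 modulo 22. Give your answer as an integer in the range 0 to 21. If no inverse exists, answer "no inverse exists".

Extended Euclidean algorithm:
22 = 1×15 + 7
15 = 2×7 + 1
7 = 7×1 + 0
Since gcd(15, 22) = 1, back-substitute to write 1 as a combination:
1 = 15 − 2·7
1 = −2·22 + 3·15
So 15·3 ≡ 1 (mod 22).

3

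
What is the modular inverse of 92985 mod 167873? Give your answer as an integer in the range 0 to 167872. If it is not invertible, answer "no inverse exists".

Extended Euclidean algorithm:
167873 = 1×92985 + 74888
92985 = 1×74888 + 18097
74888 = 4×18097 + 2500
18097 = 7×2500 + 597
2500 = 4×597 + 112
597 = 5×112 + 37
112 = 3×37 + 1
37 = 37×1 + 0
Since gcd(92985, 167873) = 1, back-substitute to write 1 as a combination:
1 = 112 − 3·37
1 = −3·597 + 16·112
1 = 16·2500 − 67·597
1 = −67·18097 + 485·2500
1 = 485·74888 − 2007·18097
1 = −2007·92985 + 2492·74888
1 = 2492·167873 − 4499·92985
Thus 92985·(-4499) ≡ 1 (mod 167873); reducing, -4499 mod 167873 = 163374.

163374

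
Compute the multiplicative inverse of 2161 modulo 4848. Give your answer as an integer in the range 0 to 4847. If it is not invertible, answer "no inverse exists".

gcd(4848, 2161) by repeated division:
4848 = 2×2161 + 526
2161 = 4×526 + 57
526 = 9×57 + 13
57 = 4×13 + 5
13 = 2×5 + 3
5 = 1×3 + 2
3 = 1×2 + 1
2 = 2×1 + 0
gcd = 1, so the inverse exists. Back-substitute:
1 = 3 − 2
1 = −5 + 2·3
1 = 2·13 − 5·5
1 = −5·57 + 22·13
1 = 22·526 − 203·57
1 = −203·2161 + 834·526
1 = 834·4848 − 1871·2161
So 2161·(-1871) ≡ 1 (mod 4848), and -1871 ≡ 2977 (mod 4848).

2977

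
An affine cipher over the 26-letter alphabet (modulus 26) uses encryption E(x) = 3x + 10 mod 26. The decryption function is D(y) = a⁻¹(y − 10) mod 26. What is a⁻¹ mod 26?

9

Apply the Euclidean algorithm to 26 and 3:
26 = 8×3 + 2
3 = 1×2 + 1
2 = 2×1 + 0
gcd = 1, so the inverse exists. Back-substitute:
1 = 3 − 2
1 = −26 + 9·3
So 3·9 ≡ 1 (mod 26).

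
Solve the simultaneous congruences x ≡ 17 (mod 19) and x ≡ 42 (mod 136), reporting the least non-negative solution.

2354

Write x = 17 + 19·k. Then 19·k ≡ 42 − 17 ≡ 25 (mod 136).
Need 19⁻¹ mod 136. Extended Euclid on (136, 19):
136 = 7*19 + 3
19 = 6*3 + 1
3 = 3*1 + 0
Back-substitute:
1 = 19 − 6·3
1 = −6·136 + 43·19
19⁻¹ ≡ 43 (mod 136), so k ≡ 43·25 ≡ 123 (mod 136).
x = 17 + 19·123 = 2354.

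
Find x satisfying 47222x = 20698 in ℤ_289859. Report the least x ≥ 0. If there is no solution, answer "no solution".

222560

First find gcd(47222, 289859):
289859 = 6*47222 + 6527
47222 = 7*6527 + 1533
6527 = 4*1533 + 395
1533 = 3*395 + 348
395 = 1*348 + 47
348 = 7*47 + 19
47 = 2*19 + 9
19 = 2*9 + 1
9 = 9*1 + 0
gcd = 1, so a unique solution mod 289859 exists.
Back-substitute for the Bézout coefficients:
1 = 19 − 2·9
1 = −2·47 + 5·19
1 = 5·348 − 37·47
1 = −37·395 + 42·348
1 = 42·1533 − 163·395
1 = −163·6527 + 694·1533
1 = 694·47222 − 5021·6527
1 = −5021·289859 + 30820·47222
So 47222·(30820) ≡ 1 (mod 289859), giving 47222⁻¹ ≡ 30820.
x ≡ 47222⁻¹·20698 ≡ 30820·20698 ≡ 222560 (mod 289859).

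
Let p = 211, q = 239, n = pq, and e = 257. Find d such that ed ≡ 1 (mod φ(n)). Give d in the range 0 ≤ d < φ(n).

φ(n) = (p−1)(q−1) = 210·238 = 49980.
Need d with 257·d ≡ 1 (mod 49980). Apply the extended Euclidean algorithm:
49980 = 194*257 + 122
257 = 2*122 + 13
122 = 9*13 + 5
13 = 2*5 + 3
5 = 1*3 + 2
3 = 1*2 + 1
2 = 2*1 + 0
Back-substitute:
1 = 3 − 2
1 = −5 + 2·3
1 = 2·13 − 5·5
1 = −5·122 + 47·13
1 = 47·257 − 99·122
1 = −99·49980 + 19253·257
So 257·19253 ≡ 1 (mod 49980), hence d = 19253.

19253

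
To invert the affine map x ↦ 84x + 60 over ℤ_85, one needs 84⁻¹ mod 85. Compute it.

gcd(85, 84) by repeated division:
85 = 1·84 + 1
84 = 84·1 + 0
The gcd is 1. Working backward:
1 = 85 − 84
Thus 84·(-1) ≡ 1 (mod 85); reducing, -1 mod 85 = 84.

84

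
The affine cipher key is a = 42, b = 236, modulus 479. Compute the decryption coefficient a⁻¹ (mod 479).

Apply the Euclidean algorithm to 479 and 42:
479 = 11*42 + 17
42 = 2*17 + 8
17 = 2*8 + 1
8 = 8*1 + 0
The gcd is 1. Working backward:
1 = 17 − 2·8
1 = −2·42 + 5·17
1 = 5·479 − 57·42
Hence 42⁻¹ ≡ -57 ≡ 422 (mod 479).

422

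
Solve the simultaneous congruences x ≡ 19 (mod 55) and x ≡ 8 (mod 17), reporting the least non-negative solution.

569

Write x = 19 + 55·k. Then 55·k ≡ 8 − 19 ≡ 6 (mod 17).
Need 55⁻¹ mod 17. Extended Euclid on (17, 4):
17 = 4·4 + 1
4 = 4·1 + 0
Back-substitute:
1 = 17 − 4·4
55⁻¹ ≡ 13 (mod 17), so k ≡ 13·6 ≡ 10 (mod 17).
x = 19 + 55·10 = 569.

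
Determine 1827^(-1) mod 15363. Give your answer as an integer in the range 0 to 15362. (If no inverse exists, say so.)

Compute gcd(1827, 15363):
15363 = 8·1827 + 747
1827 = 2·747 + 333
747 = 2·333 + 81
333 = 4·81 + 9
81 = 9·9 + 0
Since gcd = 9 > 1, 1827 is not a unit mod 15363.

no inverse exists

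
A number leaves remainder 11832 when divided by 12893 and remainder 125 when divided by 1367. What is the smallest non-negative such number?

Write x = 11832 + 12893·k. Then 12893·k ≡ 125 − 11832 ≡ 596 (mod 1367).
Need 12893⁻¹ mod 1367. Extended Euclid on (1367, 590):
1367 = 2×590 + 187
590 = 3×187 + 29
187 = 6×29 + 13
29 = 2×13 + 3
13 = 4×3 + 1
3 = 3×1 + 0
Back-substitute:
1 = 13 − 4·3
1 = −4·29 + 9·13
1 = 9·187 − 58·29
1 = −58·590 + 183·187
1 = 183·1367 − 424·590
12893⁻¹ ≡ 943 (mod 1367), so k ≡ 943·596 ≡ 191 (mod 1367).
x = 11832 + 12893·191 = 2474395.

2474395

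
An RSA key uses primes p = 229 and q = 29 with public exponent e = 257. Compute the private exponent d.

4049

φ(n) = (p−1)(q−1) = 228·28 = 6384.
Need d with 257·d ≡ 1 (mod 6384). Apply the extended Euclidean algorithm:
6384 = 24×257 + 216
257 = 1×216 + 41
216 = 5×41 + 11
41 = 3×11 + 8
11 = 1×8 + 3
8 = 2×3 + 2
3 = 1×2 + 1
2 = 2×1 + 0
Back-substitute:
1 = 3 − 2
1 = −8 + 3·3
1 = 3·11 − 4·8
1 = −4·41 + 15·11
1 = 15·216 − 79·41
1 = −79·257 + 94·216
1 = 94·6384 − 2335·257
So 257·(-2335) ≡ 1 (mod 6384), hence d ≡ -2335 ≡ 4049 (mod 6384).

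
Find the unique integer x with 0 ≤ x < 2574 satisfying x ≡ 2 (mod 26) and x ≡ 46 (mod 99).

1432

Write x = 2 + 26·k. Then 26·k ≡ 46 − 2 ≡ 44 (mod 99).
Need 26⁻¹ mod 99. Extended Euclid on (99, 26):
99 = 3·26 + 21
26 = 1·21 + 5
21 = 4·5 + 1
5 = 5·1 + 0
Back-substitute:
1 = 21 − 4·5
1 = −4·26 + 5·21
1 = 5·99 − 19·26
26⁻¹ ≡ 80 (mod 99), so k ≡ 80·44 ≡ 55 (mod 99).
x = 2 + 26·55 = 1432.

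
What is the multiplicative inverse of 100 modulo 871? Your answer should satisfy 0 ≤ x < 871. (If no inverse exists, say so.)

601

Extended Euclidean algorithm:
871 = 8×100 + 71
100 = 1×71 + 29
71 = 2×29 + 13
29 = 2×13 + 3
13 = 4×3 + 1
3 = 3×1 + 0
The gcd is 1. Working backward:
1 = 13 − 4·3
1 = −4·29 + 9·13
1 = 9·71 − 22·29
1 = −22·100 + 31·71
1 = 31·871 − 270·100
Hence 100⁻¹ ≡ -270 ≡ 601 (mod 871).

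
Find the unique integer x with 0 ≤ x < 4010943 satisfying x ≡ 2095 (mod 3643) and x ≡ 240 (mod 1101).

Write x = 2095 + 3643·k. Then 3643·k ≡ 240 − 2095 ≡ 347 (mod 1101).
Need 3643⁻¹ mod 1101. Extended Euclid on (1101, 340):
1101 = 3×340 + 81
340 = 4×81 + 16
81 = 5×16 + 1
16 = 16×1 + 0
Back-substitute:
1 = 81 − 5·16
1 = −5·340 + 21·81
1 = 21·1101 − 68·340
3643⁻¹ ≡ 1033 (mod 1101), so k ≡ 1033·347 ≡ 626 (mod 1101).
x = 2095 + 3643·626 = 2282613.

2282613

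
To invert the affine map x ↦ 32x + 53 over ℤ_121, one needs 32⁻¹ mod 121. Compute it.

Apply the Euclidean algorithm to 121 and 32:
121 = 3×32 + 25
32 = 1×25 + 7
25 = 3×7 + 4
7 = 1×4 + 3
4 = 1×3 + 1
3 = 3×1 + 0
The gcd is 1. Working backward:
1 = 4 − 3
1 = −7 + 2·4
1 = 2·25 − 7·7
1 = −7·32 + 9·25
1 = 9·121 − 34·32
So 32·(-34) ≡ 1 (mod 121), and -34 ≡ 87 (mod 121).

87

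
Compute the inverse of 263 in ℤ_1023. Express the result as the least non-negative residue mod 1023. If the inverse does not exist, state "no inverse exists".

gcd(1023, 263) by repeated division:
1023 = 3×263 + 234
263 = 1×234 + 29
234 = 8×29 + 2
29 = 14×2 + 1
2 = 2×1 + 0
The gcd is 1. Working backward:
1 = 29 − 14·2
1 = −14·234 + 113·29
1 = 113·263 − 127·234
1 = −127·1023 + 494·263
So 263·494 ≡ 1 (mod 1023).

494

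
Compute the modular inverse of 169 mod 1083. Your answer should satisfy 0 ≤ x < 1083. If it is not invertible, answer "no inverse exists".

769

Run Euclid on (1083, 169):
1083 = 6·169 + 69
169 = 2·69 + 31
69 = 2·31 + 7
31 = 4·7 + 3
7 = 2·3 + 1
3 = 3·1 + 0
gcd = 1, so the inverse exists. Back-substitute:
1 = 7 − 2·3
1 = −2·31 + 9·7
1 = 9·69 − 20·31
1 = −20·169 + 49·69
1 = 49·1083 − 314·169
Hence 169⁻¹ ≡ -314 ≡ 769 (mod 1083).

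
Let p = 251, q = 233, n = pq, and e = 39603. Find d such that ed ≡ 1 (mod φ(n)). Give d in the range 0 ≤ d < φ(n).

28267

φ(n) = (p−1)(q−1) = 250·232 = 58000.
Need d with 39603·d ≡ 1 (mod 58000). Apply the extended Euclidean algorithm:
58000 = 1×39603 + 18397
39603 = 2×18397 + 2809
18397 = 6×2809 + 1543
2809 = 1×1543 + 1266
1543 = 1×1266 + 277
1266 = 4×277 + 158
277 = 1×158 + 119
158 = 1×119 + 39
119 = 3×39 + 2
39 = 19×2 + 1
2 = 2×1 + 0
Back-substitute:
1 = 39 − 19·2
1 = −19·119 + 58·39
1 = 58·158 − 77·119
1 = −77·277 + 135·158
1 = 135·1266 − 617·277
1 = −617·1543 + 752·1266
1 = 752·2809 − 1369·1543
1 = −1369·18397 + 8966·2809
1 = 8966·39603 − 19301·18397
1 = −19301·58000 + 28267·39603
So 39603·28267 ≡ 1 (mod 58000), hence d = 28267.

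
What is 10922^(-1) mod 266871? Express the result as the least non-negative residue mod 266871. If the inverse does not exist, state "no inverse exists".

107975

Extended Euclidean algorithm:
266871 = 24·10922 + 4743
10922 = 2·4743 + 1436
4743 = 3·1436 + 435
1436 = 3·435 + 131
435 = 3·131 + 42
131 = 3·42 + 5
42 = 8·5 + 2
5 = 2·2 + 1
2 = 2·1 + 0
gcd = 1, so the inverse exists. Back-substitute:
1 = 5 − 2·2
1 = −2·42 + 17·5
1 = 17·131 − 53·42
1 = −53·435 + 176·131
1 = 176·1436 − 581·435
1 = −581·4743 + 1919·1436
1 = 1919·10922 − 4419·4743
1 = −4419·266871 + 107975·10922
So 10922·107975 ≡ 1 (mod 266871).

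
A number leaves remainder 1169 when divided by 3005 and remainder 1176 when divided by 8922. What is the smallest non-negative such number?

Write x = 1169 + 3005·k. Then 3005·k ≡ 1176 − 1169 ≡ 7 (mod 8922).
Need 3005⁻¹ mod 8922. Extended Euclid on (8922, 3005):
8922 = 2*3005 + 2912
3005 = 1*2912 + 93
2912 = 31*93 + 29
93 = 3*29 + 6
29 = 4*6 + 5
6 = 1*5 + 1
5 = 5*1 + 0
Back-substitute:
1 = 6 − 5
1 = −29 + 5·6
1 = 5·93 − 16·29
1 = −16·2912 + 501·93
1 = 501·3005 − 517·2912
1 = −517·8922 + 1535·3005
3005⁻¹ ≡ 1535 (mod 8922), so k ≡ 1535·7 ≡ 1823 (mod 8922).
x = 1169 + 3005·1823 = 5479284.

5479284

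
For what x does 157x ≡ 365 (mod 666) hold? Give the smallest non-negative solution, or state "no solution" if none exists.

575

First find gcd(157, 666):
666 = 4×157 + 38
157 = 4×38 + 5
38 = 7×5 + 3
5 = 1×3 + 2
3 = 1×2 + 1
2 = 2×1 + 0
gcd = 1, so a unique solution mod 666 exists.
Back-substitute for the Bézout coefficients:
1 = 3 − 2
1 = −5 + 2·3
1 = 2·38 − 15·5
1 = −15·157 + 62·38
1 = 62·666 − 263·157
So 157·(-263) ≡ 1 (mod 666), giving 157⁻¹ ≡ 403.
x ≡ 157⁻¹·365 ≡ 403·365 ≡ 575 (mod 666).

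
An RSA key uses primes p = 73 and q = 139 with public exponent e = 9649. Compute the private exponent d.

7201

φ(n) = (p−1)(q−1) = 72·138 = 9936.
Need d with 9649·d ≡ 1 (mod 9936). Apply the extended Euclidean algorithm:
9936 = 1·9649 + 287
9649 = 33·287 + 178
287 = 1·178 + 109
178 = 1·109 + 69
109 = 1·69 + 40
69 = 1·40 + 29
40 = 1·29 + 11
29 = 2·11 + 7
11 = 1·7 + 4
7 = 1·4 + 3
4 = 1·3 + 1
3 = 3·1 + 0
Back-substitute:
1 = 4 − 3
1 = −7 + 2·4
1 = 2·11 − 3·7
1 = −3·29 + 8·11
1 = 8·40 − 11·29
1 = −11·69 + 19·40
1 = 19·109 − 30·69
1 = −30·178 + 49·109
1 = 49·287 − 79·178
1 = −79·9649 + 2656·287
1 = 2656·9936 − 2735·9649
So 9649·(-2735) ≡ 1 (mod 9936), hence d ≡ -2735 ≡ 7201 (mod 9936).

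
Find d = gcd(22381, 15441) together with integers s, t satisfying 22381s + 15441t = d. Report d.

1

Apply Euclid's algorithm to 22381 and 15441:
22381 = 1*15441 + 6940
15441 = 2*6940 + 1561
6940 = 4*1561 + 696
1561 = 2*696 + 169
696 = 4*169 + 20
169 = 8*20 + 9
20 = 2*9 + 2
9 = 4*2 + 1
2 = 2*1 + 0
gcd(22381, 15441) = 1.
Express as a combination:
1 = 9 − 4·2
1 = −4·20 + 9·9
1 = 9·169 − 76·20
1 = −76·696 + 313·169
1 = 313·1561 − 702·696
1 = −702·6940 + 3121·1561
1 = 3121·15441 − 6944·6940
1 = −6944·22381 + 10065·15441
So 1 = (-6944)·22381 + (10065)·15441.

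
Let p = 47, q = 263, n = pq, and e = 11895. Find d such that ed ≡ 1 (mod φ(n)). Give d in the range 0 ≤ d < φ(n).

φ(n) = (p−1)(q−1) = 46·262 = 12052.
Need d with 11895·d ≡ 1 (mod 12052). Apply the extended Euclidean algorithm:
12052 = 1×11895 + 157
11895 = 75×157 + 120
157 = 1×120 + 37
120 = 3×37 + 9
37 = 4×9 + 1
9 = 9×1 + 0
Back-substitute:
1 = 37 − 4·9
1 = −4·120 + 13·37
1 = 13·157 − 17·120
1 = −17·11895 + 1288·157
1 = 1288·12052 − 1305·11895
So 11895·(-1305) ≡ 1 (mod 12052), hence d ≡ -1305 ≡ 10747 (mod 12052).

10747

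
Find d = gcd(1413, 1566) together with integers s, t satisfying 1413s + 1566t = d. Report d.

Apply Euclid's algorithm to 1566 and 1413:
1566 = 1×1413 + 153
1413 = 9×153 + 36
153 = 4×36 + 9
36 = 4×9 + 0
gcd(1413, 1566) = 9.
Back-substituting:
9 = 153 − 4·36
9 = −4·1413 + 37·153
9 = 37·1566 − 41·1413
So 9 = (37)·1566 + (-41)·1413.

9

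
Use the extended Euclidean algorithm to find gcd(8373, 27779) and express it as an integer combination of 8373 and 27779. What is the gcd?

Repeated division:
27779 = 3*8373 + 2660
8373 = 3*2660 + 393
2660 = 6*393 + 302
393 = 1*302 + 91
302 = 3*91 + 29
91 = 3*29 + 4
29 = 7*4 + 1
4 = 4*1 + 0
gcd(8373, 27779) = 1.
Express as a combination:
1 = 29 − 7·4
1 = −7·91 + 22·29
1 = 22·302 − 73·91
1 = −73·393 + 95·302
1 = 95·2660 − 643·393
1 = −643·8373 + 2024·2660
1 = 2024·27779 − 6715·8373
So 1 = (2024)·27779 + (-6715)·8373.

1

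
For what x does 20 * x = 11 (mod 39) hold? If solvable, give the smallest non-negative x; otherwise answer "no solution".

First find gcd(20, 39):
39 = 1*20 + 19
20 = 1*19 + 1
19 = 19*1 + 0
gcd = 1, so a unique solution mod 39 exists.
Back-substitute for the Bézout coefficients:
1 = 20 − 19
1 = −39 + 2·20
So 20·(2) ≡ 1 (mod 39), giving 20⁻¹ ≡ 2.
x ≡ 20⁻¹·11 ≡ 2·11 ≡ 22 (mod 39).

22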